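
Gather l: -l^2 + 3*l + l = -l^2 + 4*l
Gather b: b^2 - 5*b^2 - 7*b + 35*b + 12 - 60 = -4*b^2 + 28*b - 48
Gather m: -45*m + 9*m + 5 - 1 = 4 - 36*m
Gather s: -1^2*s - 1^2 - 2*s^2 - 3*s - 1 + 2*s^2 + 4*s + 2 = 0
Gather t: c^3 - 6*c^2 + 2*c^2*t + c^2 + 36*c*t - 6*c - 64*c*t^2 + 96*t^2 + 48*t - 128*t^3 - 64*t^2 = c^3 - 5*c^2 - 6*c - 128*t^3 + t^2*(32 - 64*c) + t*(2*c^2 + 36*c + 48)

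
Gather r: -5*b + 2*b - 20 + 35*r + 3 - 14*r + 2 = -3*b + 21*r - 15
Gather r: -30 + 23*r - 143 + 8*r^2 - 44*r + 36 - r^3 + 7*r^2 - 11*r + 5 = -r^3 + 15*r^2 - 32*r - 132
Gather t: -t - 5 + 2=-t - 3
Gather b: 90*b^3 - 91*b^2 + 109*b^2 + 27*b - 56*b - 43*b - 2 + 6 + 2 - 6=90*b^3 + 18*b^2 - 72*b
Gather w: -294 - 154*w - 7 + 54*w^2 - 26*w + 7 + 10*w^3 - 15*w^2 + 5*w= 10*w^3 + 39*w^2 - 175*w - 294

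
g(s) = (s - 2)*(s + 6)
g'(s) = 2*s + 4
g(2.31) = 2.58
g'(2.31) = 8.62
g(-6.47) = 3.98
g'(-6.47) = -8.94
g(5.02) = 33.28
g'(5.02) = 14.04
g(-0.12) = -12.47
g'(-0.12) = 3.76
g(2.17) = 1.39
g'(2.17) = 8.34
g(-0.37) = -13.34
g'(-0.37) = 3.26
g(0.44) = -10.05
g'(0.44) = 4.88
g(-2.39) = -15.85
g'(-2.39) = -0.78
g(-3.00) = -15.00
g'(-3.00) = -2.00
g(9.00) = 105.00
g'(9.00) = 22.00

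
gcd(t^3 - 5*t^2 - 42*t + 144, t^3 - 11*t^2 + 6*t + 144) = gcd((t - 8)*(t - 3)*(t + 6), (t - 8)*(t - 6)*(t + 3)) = t - 8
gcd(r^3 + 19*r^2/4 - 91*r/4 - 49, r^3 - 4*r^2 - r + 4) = r - 4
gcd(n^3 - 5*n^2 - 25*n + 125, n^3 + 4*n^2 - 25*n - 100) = n^2 - 25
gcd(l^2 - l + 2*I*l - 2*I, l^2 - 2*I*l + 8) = l + 2*I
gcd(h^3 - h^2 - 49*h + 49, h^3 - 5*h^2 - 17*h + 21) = h^2 - 8*h + 7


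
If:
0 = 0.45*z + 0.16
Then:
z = -0.36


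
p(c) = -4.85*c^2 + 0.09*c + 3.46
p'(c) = 0.09 - 9.7*c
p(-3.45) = -54.58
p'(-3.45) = 33.56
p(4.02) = -74.56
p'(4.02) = -38.90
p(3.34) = -50.34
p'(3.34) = -32.31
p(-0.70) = 1.02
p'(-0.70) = 6.88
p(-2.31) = -22.63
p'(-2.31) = 22.50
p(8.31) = -330.71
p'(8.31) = -80.52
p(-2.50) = -27.08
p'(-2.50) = 24.34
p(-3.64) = -61.13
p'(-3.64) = 35.40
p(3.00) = -39.92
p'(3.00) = -29.01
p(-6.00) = -171.68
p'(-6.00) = 58.29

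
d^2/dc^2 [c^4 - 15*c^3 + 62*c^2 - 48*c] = 12*c^2 - 90*c + 124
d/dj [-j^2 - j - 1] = -2*j - 1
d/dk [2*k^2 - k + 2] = 4*k - 1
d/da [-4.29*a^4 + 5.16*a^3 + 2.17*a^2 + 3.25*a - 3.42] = -17.16*a^3 + 15.48*a^2 + 4.34*a + 3.25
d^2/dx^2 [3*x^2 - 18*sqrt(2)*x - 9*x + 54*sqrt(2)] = 6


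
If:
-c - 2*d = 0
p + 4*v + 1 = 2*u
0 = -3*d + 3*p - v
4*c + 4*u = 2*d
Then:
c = -13*v/6 - 1/2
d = 13*v/12 + 1/4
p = 17*v/12 + 1/4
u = 65*v/24 + 5/8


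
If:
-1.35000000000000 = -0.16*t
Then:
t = 8.44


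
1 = 1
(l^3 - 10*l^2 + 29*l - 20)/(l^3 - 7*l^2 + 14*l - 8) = (l - 5)/(l - 2)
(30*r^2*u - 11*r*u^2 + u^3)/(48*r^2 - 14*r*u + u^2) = u*(5*r - u)/(8*r - u)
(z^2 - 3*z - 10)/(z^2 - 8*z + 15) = (z + 2)/(z - 3)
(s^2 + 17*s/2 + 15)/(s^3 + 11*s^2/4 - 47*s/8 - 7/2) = 4*(2*s^2 + 17*s + 30)/(8*s^3 + 22*s^2 - 47*s - 28)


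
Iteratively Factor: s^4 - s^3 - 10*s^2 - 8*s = (s - 4)*(s^3 + 3*s^2 + 2*s) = (s - 4)*(s + 1)*(s^2 + 2*s) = (s - 4)*(s + 1)*(s + 2)*(s)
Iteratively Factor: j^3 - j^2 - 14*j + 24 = (j - 2)*(j^2 + j - 12) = (j - 3)*(j - 2)*(j + 4)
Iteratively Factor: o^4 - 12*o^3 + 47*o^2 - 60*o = (o)*(o^3 - 12*o^2 + 47*o - 60) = o*(o - 5)*(o^2 - 7*o + 12) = o*(o - 5)*(o - 3)*(o - 4)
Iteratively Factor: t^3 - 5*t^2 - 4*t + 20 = (t - 2)*(t^2 - 3*t - 10) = (t - 2)*(t + 2)*(t - 5)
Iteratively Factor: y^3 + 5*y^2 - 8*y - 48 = (y - 3)*(y^2 + 8*y + 16) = (y - 3)*(y + 4)*(y + 4)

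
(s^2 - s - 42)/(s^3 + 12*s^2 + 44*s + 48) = (s - 7)/(s^2 + 6*s + 8)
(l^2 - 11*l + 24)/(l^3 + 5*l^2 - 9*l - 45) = (l - 8)/(l^2 + 8*l + 15)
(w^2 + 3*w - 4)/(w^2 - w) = (w + 4)/w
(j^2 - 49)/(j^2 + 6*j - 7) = (j - 7)/(j - 1)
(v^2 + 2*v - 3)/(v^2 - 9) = (v - 1)/(v - 3)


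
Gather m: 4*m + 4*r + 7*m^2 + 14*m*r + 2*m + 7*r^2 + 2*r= 7*m^2 + m*(14*r + 6) + 7*r^2 + 6*r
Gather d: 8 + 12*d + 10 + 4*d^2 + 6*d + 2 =4*d^2 + 18*d + 20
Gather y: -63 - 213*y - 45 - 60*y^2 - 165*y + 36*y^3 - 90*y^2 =36*y^3 - 150*y^2 - 378*y - 108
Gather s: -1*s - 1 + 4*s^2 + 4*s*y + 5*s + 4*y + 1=4*s^2 + s*(4*y + 4) + 4*y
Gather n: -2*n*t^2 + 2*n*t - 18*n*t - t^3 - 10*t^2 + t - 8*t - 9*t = n*(-2*t^2 - 16*t) - t^3 - 10*t^2 - 16*t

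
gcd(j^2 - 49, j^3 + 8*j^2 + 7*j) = j + 7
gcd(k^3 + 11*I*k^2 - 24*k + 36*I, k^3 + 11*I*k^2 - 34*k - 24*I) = k + 6*I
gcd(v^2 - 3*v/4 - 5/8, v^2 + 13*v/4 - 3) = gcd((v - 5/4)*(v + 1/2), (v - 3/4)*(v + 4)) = 1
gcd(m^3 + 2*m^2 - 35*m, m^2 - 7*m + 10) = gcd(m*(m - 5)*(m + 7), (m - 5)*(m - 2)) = m - 5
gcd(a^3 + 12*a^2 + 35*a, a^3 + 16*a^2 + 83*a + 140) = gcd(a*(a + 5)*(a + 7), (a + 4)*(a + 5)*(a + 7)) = a^2 + 12*a + 35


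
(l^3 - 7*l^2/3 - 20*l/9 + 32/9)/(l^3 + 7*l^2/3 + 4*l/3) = (3*l^2 - 11*l + 8)/(3*l*(l + 1))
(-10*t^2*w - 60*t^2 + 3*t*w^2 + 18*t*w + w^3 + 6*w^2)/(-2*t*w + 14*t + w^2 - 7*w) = (5*t*w + 30*t + w^2 + 6*w)/(w - 7)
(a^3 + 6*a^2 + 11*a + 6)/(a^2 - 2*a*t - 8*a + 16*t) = (a^3 + 6*a^2 + 11*a + 6)/(a^2 - 2*a*t - 8*a + 16*t)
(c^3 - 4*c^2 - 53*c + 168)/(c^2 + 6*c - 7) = (c^2 - 11*c + 24)/(c - 1)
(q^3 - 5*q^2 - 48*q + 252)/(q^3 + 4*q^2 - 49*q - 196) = (q^2 - 12*q + 36)/(q^2 - 3*q - 28)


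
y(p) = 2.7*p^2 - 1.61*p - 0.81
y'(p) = 5.4*p - 1.61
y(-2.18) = 15.53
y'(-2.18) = -13.38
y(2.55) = 12.64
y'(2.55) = 12.16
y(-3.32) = 34.30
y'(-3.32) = -19.54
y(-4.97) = 73.88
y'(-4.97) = -28.45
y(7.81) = 151.31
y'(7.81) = 40.56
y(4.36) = 43.50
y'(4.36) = 21.93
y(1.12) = 0.77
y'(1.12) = 4.44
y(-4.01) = 49.06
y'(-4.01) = -23.26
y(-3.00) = 28.32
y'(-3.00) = -17.81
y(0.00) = -0.81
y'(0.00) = -1.61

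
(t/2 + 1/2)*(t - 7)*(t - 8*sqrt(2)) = t^3/2 - 4*sqrt(2)*t^2 - 3*t^2 - 7*t/2 + 24*sqrt(2)*t + 28*sqrt(2)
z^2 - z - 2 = (z - 2)*(z + 1)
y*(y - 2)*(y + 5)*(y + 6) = y^4 + 9*y^3 + 8*y^2 - 60*y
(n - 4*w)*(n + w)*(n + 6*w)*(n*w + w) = n^4*w + 3*n^3*w^2 + n^3*w - 22*n^2*w^3 + 3*n^2*w^2 - 24*n*w^4 - 22*n*w^3 - 24*w^4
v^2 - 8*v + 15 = (v - 5)*(v - 3)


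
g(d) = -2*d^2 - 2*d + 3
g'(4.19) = -18.76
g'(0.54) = -4.16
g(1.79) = -6.99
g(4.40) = -44.52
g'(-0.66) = 0.64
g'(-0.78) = 1.12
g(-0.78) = 3.34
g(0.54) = 1.34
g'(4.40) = -19.60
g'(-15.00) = 58.00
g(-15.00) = -417.00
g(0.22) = 2.46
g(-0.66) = 3.45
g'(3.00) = -14.00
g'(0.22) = -2.88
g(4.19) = -40.49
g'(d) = -4*d - 2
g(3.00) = -21.00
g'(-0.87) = 1.48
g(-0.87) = 3.23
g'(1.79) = -9.16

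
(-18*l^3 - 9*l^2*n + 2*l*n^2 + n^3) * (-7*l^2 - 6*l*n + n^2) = 126*l^5 + 171*l^4*n + 22*l^3*n^2 - 28*l^2*n^3 - 4*l*n^4 + n^5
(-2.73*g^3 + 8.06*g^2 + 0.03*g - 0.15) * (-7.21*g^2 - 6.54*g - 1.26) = 19.6833*g^5 - 40.2584*g^4 - 49.4889*g^3 - 9.2703*g^2 + 0.9432*g + 0.189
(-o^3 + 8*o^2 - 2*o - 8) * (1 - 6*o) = 6*o^4 - 49*o^3 + 20*o^2 + 46*o - 8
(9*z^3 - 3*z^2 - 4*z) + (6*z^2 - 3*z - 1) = 9*z^3 + 3*z^2 - 7*z - 1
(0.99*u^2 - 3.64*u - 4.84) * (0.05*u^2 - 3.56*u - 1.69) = 0.0495*u^4 - 3.7064*u^3 + 11.0433*u^2 + 23.382*u + 8.1796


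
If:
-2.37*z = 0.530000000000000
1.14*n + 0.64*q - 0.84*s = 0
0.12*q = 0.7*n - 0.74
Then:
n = 0.172366621067031*s + 0.80984952120383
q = 1.00547195622435*s - 1.44254445964432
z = -0.22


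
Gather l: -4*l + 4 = 4 - 4*l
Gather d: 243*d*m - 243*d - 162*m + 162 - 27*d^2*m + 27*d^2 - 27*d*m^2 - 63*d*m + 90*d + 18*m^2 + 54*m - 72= d^2*(27 - 27*m) + d*(-27*m^2 + 180*m - 153) + 18*m^2 - 108*m + 90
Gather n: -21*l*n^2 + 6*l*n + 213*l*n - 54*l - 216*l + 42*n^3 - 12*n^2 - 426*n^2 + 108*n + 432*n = -270*l + 42*n^3 + n^2*(-21*l - 438) + n*(219*l + 540)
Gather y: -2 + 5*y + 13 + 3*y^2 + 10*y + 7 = 3*y^2 + 15*y + 18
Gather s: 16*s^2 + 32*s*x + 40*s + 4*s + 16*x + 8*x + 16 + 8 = 16*s^2 + s*(32*x + 44) + 24*x + 24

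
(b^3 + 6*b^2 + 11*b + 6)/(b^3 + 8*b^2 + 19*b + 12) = (b + 2)/(b + 4)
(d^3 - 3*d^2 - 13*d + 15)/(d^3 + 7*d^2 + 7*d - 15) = (d - 5)/(d + 5)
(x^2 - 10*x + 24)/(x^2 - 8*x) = (x^2 - 10*x + 24)/(x*(x - 8))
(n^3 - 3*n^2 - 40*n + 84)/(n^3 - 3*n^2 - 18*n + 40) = (n^2 - n - 42)/(n^2 - n - 20)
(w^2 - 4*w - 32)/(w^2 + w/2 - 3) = 2*(w^2 - 4*w - 32)/(2*w^2 + w - 6)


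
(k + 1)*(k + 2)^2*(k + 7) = k^4 + 12*k^3 + 43*k^2 + 60*k + 28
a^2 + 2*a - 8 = (a - 2)*(a + 4)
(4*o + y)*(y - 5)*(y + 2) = 4*o*y^2 - 12*o*y - 40*o + y^3 - 3*y^2 - 10*y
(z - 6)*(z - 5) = z^2 - 11*z + 30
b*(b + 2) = b^2 + 2*b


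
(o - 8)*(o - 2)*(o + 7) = o^3 - 3*o^2 - 54*o + 112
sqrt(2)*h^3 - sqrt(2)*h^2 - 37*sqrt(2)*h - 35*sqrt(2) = (h - 7)*(h + 5)*(sqrt(2)*h + sqrt(2))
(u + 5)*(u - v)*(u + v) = u^3 + 5*u^2 - u*v^2 - 5*v^2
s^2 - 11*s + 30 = (s - 6)*(s - 5)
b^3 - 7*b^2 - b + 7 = (b - 7)*(b - 1)*(b + 1)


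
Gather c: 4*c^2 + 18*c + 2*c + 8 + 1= 4*c^2 + 20*c + 9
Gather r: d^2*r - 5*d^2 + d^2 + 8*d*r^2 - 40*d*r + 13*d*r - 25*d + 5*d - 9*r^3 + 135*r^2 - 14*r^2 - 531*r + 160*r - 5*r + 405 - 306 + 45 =-4*d^2 - 20*d - 9*r^3 + r^2*(8*d + 121) + r*(d^2 - 27*d - 376) + 144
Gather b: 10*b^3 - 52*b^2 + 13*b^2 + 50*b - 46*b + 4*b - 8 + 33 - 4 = 10*b^3 - 39*b^2 + 8*b + 21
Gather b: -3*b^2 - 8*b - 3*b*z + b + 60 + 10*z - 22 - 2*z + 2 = -3*b^2 + b*(-3*z - 7) + 8*z + 40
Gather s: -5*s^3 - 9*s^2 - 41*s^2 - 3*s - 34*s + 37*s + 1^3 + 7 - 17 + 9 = -5*s^3 - 50*s^2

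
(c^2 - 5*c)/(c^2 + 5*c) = (c - 5)/(c + 5)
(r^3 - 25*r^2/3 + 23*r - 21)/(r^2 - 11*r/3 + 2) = (3*r^2 - 16*r + 21)/(3*r - 2)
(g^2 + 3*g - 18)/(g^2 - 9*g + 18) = (g + 6)/(g - 6)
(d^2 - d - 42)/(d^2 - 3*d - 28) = (d + 6)/(d + 4)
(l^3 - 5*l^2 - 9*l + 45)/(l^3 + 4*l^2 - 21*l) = (l^2 - 2*l - 15)/(l*(l + 7))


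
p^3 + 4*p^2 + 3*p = p*(p + 1)*(p + 3)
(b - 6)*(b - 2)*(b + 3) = b^3 - 5*b^2 - 12*b + 36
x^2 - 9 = (x - 3)*(x + 3)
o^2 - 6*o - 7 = (o - 7)*(o + 1)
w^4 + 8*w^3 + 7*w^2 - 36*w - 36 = (w - 2)*(w + 1)*(w + 3)*(w + 6)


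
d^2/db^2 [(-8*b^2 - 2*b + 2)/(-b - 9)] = 1256/(b^3 + 27*b^2 + 243*b + 729)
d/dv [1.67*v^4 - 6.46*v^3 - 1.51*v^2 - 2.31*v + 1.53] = 6.68*v^3 - 19.38*v^2 - 3.02*v - 2.31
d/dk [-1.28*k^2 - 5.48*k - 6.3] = -2.56*k - 5.48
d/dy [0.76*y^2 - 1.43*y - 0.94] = 1.52*y - 1.43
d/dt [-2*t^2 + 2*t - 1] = 2 - 4*t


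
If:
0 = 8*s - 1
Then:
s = 1/8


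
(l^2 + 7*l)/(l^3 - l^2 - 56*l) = 1/(l - 8)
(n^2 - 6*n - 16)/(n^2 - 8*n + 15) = (n^2 - 6*n - 16)/(n^2 - 8*n + 15)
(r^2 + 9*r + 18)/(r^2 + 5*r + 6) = (r + 6)/(r + 2)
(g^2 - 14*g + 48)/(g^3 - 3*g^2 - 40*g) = (g - 6)/(g*(g + 5))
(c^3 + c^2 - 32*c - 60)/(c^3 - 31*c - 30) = (c + 2)/(c + 1)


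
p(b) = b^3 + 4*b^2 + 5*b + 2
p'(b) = 3*b^2 + 8*b + 5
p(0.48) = 5.43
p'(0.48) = 9.53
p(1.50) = 21.88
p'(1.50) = 23.75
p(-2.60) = -1.54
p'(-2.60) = 4.48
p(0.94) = 11.06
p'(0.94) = 15.17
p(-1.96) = 0.04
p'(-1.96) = 0.84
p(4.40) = 186.62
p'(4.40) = 98.28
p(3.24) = 94.20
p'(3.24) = 62.41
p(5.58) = 328.19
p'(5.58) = 143.05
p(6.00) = 392.00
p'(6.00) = 161.00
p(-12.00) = -1210.00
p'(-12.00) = 341.00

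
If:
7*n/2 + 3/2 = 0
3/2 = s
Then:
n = -3/7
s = 3/2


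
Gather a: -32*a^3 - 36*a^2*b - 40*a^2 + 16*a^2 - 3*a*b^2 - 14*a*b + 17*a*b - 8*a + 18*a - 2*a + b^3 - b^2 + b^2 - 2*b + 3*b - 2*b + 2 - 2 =-32*a^3 + a^2*(-36*b - 24) + a*(-3*b^2 + 3*b + 8) + b^3 - b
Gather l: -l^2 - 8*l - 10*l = -l^2 - 18*l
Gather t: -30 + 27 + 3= 0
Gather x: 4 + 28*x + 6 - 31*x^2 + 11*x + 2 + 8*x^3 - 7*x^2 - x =8*x^3 - 38*x^2 + 38*x + 12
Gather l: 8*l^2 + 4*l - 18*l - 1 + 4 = 8*l^2 - 14*l + 3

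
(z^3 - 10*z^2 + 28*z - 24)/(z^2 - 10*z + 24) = (z^2 - 4*z + 4)/(z - 4)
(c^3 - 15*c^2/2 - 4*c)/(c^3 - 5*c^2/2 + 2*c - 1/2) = c*(2*c^2 - 15*c - 8)/(2*c^3 - 5*c^2 + 4*c - 1)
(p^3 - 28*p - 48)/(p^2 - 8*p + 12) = (p^2 + 6*p + 8)/(p - 2)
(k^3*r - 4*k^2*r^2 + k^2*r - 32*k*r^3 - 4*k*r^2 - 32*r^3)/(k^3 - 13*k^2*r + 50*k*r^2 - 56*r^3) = r*(k^3 - 4*k^2*r + k^2 - 32*k*r^2 - 4*k*r - 32*r^2)/(k^3 - 13*k^2*r + 50*k*r^2 - 56*r^3)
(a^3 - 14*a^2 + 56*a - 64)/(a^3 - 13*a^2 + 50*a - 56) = (a - 8)/(a - 7)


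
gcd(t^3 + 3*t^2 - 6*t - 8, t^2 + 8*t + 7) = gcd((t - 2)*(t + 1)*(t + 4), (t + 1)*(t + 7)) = t + 1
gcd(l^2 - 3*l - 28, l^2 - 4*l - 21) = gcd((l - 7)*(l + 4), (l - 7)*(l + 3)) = l - 7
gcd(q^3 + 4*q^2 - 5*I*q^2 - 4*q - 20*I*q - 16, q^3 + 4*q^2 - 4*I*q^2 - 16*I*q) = q^2 + q*(4 - 4*I) - 16*I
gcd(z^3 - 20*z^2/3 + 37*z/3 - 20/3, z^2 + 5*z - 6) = z - 1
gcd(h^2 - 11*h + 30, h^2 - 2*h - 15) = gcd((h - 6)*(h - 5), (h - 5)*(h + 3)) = h - 5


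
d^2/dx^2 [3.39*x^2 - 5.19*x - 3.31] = 6.78000000000000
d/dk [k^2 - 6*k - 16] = 2*k - 6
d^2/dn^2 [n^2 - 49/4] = 2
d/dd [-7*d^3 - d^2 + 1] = d*(-21*d - 2)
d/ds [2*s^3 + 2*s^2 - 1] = 2*s*(3*s + 2)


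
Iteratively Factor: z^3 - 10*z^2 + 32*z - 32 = (z - 2)*(z^2 - 8*z + 16) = (z - 4)*(z - 2)*(z - 4)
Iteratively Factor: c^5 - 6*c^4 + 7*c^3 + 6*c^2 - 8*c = (c - 1)*(c^4 - 5*c^3 + 2*c^2 + 8*c) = (c - 4)*(c - 1)*(c^3 - c^2 - 2*c) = (c - 4)*(c - 2)*(c - 1)*(c^2 + c) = (c - 4)*(c - 2)*(c - 1)*(c + 1)*(c)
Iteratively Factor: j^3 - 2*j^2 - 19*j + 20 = (j - 1)*(j^2 - j - 20) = (j - 1)*(j + 4)*(j - 5)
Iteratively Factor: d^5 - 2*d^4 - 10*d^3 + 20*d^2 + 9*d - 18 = (d + 3)*(d^4 - 5*d^3 + 5*d^2 + 5*d - 6) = (d - 3)*(d + 3)*(d^3 - 2*d^2 - d + 2) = (d - 3)*(d + 1)*(d + 3)*(d^2 - 3*d + 2) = (d - 3)*(d - 2)*(d + 1)*(d + 3)*(d - 1)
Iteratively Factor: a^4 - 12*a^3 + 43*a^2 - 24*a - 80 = (a - 4)*(a^3 - 8*a^2 + 11*a + 20) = (a - 5)*(a - 4)*(a^2 - 3*a - 4) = (a - 5)*(a - 4)^2*(a + 1)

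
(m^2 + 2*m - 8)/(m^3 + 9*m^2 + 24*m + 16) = (m - 2)/(m^2 + 5*m + 4)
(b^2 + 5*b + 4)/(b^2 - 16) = (b + 1)/(b - 4)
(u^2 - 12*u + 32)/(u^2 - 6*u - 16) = (u - 4)/(u + 2)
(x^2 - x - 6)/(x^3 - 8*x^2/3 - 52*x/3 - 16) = 3*(x - 3)/(3*x^2 - 14*x - 24)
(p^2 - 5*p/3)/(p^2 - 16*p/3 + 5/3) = p*(3*p - 5)/(3*p^2 - 16*p + 5)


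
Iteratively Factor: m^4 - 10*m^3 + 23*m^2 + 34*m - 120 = (m - 5)*(m^3 - 5*m^2 - 2*m + 24) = (m - 5)*(m - 3)*(m^2 - 2*m - 8) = (m - 5)*(m - 3)*(m + 2)*(m - 4)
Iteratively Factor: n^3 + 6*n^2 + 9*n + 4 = (n + 1)*(n^2 + 5*n + 4) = (n + 1)*(n + 4)*(n + 1)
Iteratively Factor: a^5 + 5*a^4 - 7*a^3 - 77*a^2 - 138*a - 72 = (a + 1)*(a^4 + 4*a^3 - 11*a^2 - 66*a - 72) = (a + 1)*(a + 2)*(a^3 + 2*a^2 - 15*a - 36) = (a - 4)*(a + 1)*(a + 2)*(a^2 + 6*a + 9) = (a - 4)*(a + 1)*(a + 2)*(a + 3)*(a + 3)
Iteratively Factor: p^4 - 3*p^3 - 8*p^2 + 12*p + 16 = (p + 1)*(p^3 - 4*p^2 - 4*p + 16) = (p - 4)*(p + 1)*(p^2 - 4) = (p - 4)*(p + 1)*(p + 2)*(p - 2)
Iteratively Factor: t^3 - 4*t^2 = (t)*(t^2 - 4*t) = t*(t - 4)*(t)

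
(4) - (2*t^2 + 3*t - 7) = -2*t^2 - 3*t + 11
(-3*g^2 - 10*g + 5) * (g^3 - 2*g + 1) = -3*g^5 - 10*g^4 + 11*g^3 + 17*g^2 - 20*g + 5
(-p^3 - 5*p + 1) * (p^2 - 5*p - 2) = -p^5 + 5*p^4 - 3*p^3 + 26*p^2 + 5*p - 2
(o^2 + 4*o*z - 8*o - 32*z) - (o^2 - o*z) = 5*o*z - 8*o - 32*z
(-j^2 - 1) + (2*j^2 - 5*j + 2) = j^2 - 5*j + 1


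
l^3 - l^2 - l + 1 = (l - 1)^2*(l + 1)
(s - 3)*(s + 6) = s^2 + 3*s - 18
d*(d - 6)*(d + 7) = d^3 + d^2 - 42*d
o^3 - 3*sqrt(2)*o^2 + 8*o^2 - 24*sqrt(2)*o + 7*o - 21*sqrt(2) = (o + 1)*(o + 7)*(o - 3*sqrt(2))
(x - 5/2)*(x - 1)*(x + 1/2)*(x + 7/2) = x^4 + x^3/2 - 39*x^2/4 + 31*x/8 + 35/8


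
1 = 1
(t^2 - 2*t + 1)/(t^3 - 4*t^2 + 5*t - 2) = 1/(t - 2)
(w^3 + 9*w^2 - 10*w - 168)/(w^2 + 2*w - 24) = w + 7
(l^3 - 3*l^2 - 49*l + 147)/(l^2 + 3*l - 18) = (l^2 - 49)/(l + 6)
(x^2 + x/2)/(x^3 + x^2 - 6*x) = (x + 1/2)/(x^2 + x - 6)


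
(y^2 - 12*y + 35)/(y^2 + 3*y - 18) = (y^2 - 12*y + 35)/(y^2 + 3*y - 18)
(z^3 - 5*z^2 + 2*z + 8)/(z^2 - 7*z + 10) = (z^2 - 3*z - 4)/(z - 5)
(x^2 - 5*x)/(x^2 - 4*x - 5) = x/(x + 1)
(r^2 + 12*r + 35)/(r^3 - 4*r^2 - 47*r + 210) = (r + 5)/(r^2 - 11*r + 30)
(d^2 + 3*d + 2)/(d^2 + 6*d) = (d^2 + 3*d + 2)/(d*(d + 6))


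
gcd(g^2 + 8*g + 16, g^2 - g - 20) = g + 4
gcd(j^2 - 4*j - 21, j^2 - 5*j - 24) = j + 3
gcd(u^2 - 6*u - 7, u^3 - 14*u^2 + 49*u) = u - 7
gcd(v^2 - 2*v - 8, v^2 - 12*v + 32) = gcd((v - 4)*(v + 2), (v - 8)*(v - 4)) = v - 4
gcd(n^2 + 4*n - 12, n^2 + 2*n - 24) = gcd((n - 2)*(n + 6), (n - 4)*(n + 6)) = n + 6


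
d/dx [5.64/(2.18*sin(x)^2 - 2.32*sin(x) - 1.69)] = (13.0848 - 24.5904*sin(x))*cos(x)/(-2.18*sin(x)^2 + 2.32*sin(x) + 1.69)^2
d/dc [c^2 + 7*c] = 2*c + 7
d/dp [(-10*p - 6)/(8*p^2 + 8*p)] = (5*p^2 + 6*p + 3)/(4*p^2*(p^2 + 2*p + 1))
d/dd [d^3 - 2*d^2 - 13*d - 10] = 3*d^2 - 4*d - 13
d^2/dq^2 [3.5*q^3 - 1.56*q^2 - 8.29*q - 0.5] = 21.0*q - 3.12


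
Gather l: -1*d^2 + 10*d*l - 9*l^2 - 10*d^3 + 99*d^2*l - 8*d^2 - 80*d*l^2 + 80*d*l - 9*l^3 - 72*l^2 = -10*d^3 - 9*d^2 - 9*l^3 + l^2*(-80*d - 81) + l*(99*d^2 + 90*d)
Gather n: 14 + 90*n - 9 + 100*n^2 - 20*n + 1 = 100*n^2 + 70*n + 6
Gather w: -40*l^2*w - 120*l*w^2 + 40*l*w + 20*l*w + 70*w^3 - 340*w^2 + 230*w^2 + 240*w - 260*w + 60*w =70*w^3 + w^2*(-120*l - 110) + w*(-40*l^2 + 60*l + 40)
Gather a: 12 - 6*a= 12 - 6*a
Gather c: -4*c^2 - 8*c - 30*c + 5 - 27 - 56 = -4*c^2 - 38*c - 78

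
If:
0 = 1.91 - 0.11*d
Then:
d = 17.36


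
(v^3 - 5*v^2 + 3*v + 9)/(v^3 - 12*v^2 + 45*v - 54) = (v + 1)/(v - 6)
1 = 1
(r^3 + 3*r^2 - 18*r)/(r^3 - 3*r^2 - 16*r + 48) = r*(r + 6)/(r^2 - 16)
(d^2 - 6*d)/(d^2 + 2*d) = (d - 6)/(d + 2)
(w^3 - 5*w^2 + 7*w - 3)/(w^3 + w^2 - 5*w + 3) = (w - 3)/(w + 3)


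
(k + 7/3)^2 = k^2 + 14*k/3 + 49/9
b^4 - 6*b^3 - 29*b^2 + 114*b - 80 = (b - 8)*(b - 2)*(b - 1)*(b + 5)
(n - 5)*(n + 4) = n^2 - n - 20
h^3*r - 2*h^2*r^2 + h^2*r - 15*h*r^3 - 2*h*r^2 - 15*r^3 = (h - 5*r)*(h + 3*r)*(h*r + r)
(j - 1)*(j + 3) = j^2 + 2*j - 3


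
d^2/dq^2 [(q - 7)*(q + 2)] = 2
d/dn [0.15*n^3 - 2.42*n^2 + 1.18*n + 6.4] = 0.45*n^2 - 4.84*n + 1.18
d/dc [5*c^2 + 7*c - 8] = 10*c + 7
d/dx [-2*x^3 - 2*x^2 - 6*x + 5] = -6*x^2 - 4*x - 6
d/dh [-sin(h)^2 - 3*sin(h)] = -(2*sin(h) + 3)*cos(h)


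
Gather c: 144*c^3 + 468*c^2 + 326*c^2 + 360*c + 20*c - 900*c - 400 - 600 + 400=144*c^3 + 794*c^2 - 520*c - 600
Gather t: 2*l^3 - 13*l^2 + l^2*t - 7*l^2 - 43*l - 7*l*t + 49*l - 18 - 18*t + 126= 2*l^3 - 20*l^2 + 6*l + t*(l^2 - 7*l - 18) + 108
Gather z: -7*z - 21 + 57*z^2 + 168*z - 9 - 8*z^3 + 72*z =-8*z^3 + 57*z^2 + 233*z - 30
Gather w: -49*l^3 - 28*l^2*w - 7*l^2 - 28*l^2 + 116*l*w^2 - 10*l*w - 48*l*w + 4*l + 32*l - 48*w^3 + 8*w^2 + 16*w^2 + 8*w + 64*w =-49*l^3 - 35*l^2 + 36*l - 48*w^3 + w^2*(116*l + 24) + w*(-28*l^2 - 58*l + 72)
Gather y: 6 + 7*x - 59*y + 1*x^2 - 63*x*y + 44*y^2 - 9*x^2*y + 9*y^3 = x^2 + 7*x + 9*y^3 + 44*y^2 + y*(-9*x^2 - 63*x - 59) + 6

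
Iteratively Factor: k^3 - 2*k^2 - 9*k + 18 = (k - 3)*(k^2 + k - 6) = (k - 3)*(k + 3)*(k - 2)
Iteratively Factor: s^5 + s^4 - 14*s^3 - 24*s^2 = (s)*(s^4 + s^3 - 14*s^2 - 24*s) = s*(s - 4)*(s^3 + 5*s^2 + 6*s) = s*(s - 4)*(s + 2)*(s^2 + 3*s) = s^2*(s - 4)*(s + 2)*(s + 3)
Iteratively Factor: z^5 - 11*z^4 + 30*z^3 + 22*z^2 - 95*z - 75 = (z + 1)*(z^4 - 12*z^3 + 42*z^2 - 20*z - 75) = (z + 1)^2*(z^3 - 13*z^2 + 55*z - 75) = (z - 5)*(z + 1)^2*(z^2 - 8*z + 15) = (z - 5)*(z - 3)*(z + 1)^2*(z - 5)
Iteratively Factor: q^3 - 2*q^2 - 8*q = (q + 2)*(q^2 - 4*q) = (q - 4)*(q + 2)*(q)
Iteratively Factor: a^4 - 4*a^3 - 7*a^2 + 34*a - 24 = (a - 2)*(a^3 - 2*a^2 - 11*a + 12) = (a - 4)*(a - 2)*(a^2 + 2*a - 3) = (a - 4)*(a - 2)*(a + 3)*(a - 1)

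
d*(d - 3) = d^2 - 3*d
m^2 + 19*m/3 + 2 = (m + 1/3)*(m + 6)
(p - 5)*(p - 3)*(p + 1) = p^3 - 7*p^2 + 7*p + 15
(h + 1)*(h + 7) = h^2 + 8*h + 7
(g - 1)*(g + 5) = g^2 + 4*g - 5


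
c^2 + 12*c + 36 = (c + 6)^2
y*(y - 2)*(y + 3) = y^3 + y^2 - 6*y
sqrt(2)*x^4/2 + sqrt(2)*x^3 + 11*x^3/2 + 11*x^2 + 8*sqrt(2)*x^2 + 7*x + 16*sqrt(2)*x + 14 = (x + sqrt(2))^2*(x + 7*sqrt(2)/2)*(sqrt(2)*x/2 + sqrt(2))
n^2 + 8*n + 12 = (n + 2)*(n + 6)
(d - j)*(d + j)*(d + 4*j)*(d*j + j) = d^4*j + 4*d^3*j^2 + d^3*j - d^2*j^3 + 4*d^2*j^2 - 4*d*j^4 - d*j^3 - 4*j^4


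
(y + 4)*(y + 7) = y^2 + 11*y + 28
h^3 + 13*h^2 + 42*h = h*(h + 6)*(h + 7)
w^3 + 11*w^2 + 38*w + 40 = (w + 2)*(w + 4)*(w + 5)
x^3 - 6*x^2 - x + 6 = (x - 6)*(x - 1)*(x + 1)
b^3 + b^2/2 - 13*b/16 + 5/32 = (b - 1/2)*(b - 1/4)*(b + 5/4)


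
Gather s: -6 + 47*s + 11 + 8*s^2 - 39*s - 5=8*s^2 + 8*s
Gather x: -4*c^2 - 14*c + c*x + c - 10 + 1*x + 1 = -4*c^2 - 13*c + x*(c + 1) - 9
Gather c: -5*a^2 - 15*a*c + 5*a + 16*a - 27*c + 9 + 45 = -5*a^2 + 21*a + c*(-15*a - 27) + 54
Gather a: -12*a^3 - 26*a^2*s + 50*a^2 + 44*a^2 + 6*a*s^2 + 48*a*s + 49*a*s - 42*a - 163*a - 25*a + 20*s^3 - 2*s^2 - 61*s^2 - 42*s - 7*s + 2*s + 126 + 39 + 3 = -12*a^3 + a^2*(94 - 26*s) + a*(6*s^2 + 97*s - 230) + 20*s^3 - 63*s^2 - 47*s + 168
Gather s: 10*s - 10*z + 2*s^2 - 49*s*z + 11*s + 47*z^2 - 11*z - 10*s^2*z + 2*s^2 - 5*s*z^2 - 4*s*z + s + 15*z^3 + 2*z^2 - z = s^2*(4 - 10*z) + s*(-5*z^2 - 53*z + 22) + 15*z^3 + 49*z^2 - 22*z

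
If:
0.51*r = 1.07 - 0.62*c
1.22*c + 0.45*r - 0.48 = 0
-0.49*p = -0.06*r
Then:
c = -0.69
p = 0.36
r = 2.94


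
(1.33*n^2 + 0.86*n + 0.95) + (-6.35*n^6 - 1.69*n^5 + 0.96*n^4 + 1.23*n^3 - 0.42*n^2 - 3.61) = -6.35*n^6 - 1.69*n^5 + 0.96*n^4 + 1.23*n^3 + 0.91*n^2 + 0.86*n - 2.66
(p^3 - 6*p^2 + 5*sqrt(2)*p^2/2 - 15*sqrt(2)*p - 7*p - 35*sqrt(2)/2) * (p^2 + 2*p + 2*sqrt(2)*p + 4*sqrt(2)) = p^5 - 4*p^4 + 9*sqrt(2)*p^4/2 - 18*sqrt(2)*p^3 - 9*p^3 - 171*sqrt(2)*p^2/2 - 54*p^2 - 190*p - 63*sqrt(2)*p - 140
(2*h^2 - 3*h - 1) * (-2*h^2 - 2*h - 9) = -4*h^4 + 2*h^3 - 10*h^2 + 29*h + 9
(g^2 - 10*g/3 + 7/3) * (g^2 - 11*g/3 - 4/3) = g^4 - 7*g^3 + 119*g^2/9 - 37*g/9 - 28/9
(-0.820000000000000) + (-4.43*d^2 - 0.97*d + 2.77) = -4.43*d^2 - 0.97*d + 1.95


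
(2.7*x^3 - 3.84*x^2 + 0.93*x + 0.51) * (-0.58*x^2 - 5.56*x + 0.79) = -1.566*x^5 - 12.7848*x^4 + 22.944*x^3 - 8.5002*x^2 - 2.1009*x + 0.4029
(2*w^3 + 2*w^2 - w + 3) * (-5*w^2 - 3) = -10*w^5 - 10*w^4 - w^3 - 21*w^2 + 3*w - 9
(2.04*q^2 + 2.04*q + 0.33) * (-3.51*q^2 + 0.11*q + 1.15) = -7.1604*q^4 - 6.936*q^3 + 1.4121*q^2 + 2.3823*q + 0.3795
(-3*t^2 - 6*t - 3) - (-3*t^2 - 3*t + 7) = -3*t - 10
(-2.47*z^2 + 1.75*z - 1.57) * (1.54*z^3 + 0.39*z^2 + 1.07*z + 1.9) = -3.8038*z^5 + 1.7317*z^4 - 4.3782*z^3 - 3.4328*z^2 + 1.6451*z - 2.983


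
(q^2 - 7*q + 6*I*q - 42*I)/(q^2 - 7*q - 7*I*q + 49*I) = (q + 6*I)/(q - 7*I)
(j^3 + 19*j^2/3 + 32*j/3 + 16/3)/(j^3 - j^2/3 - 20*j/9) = 3*(j^2 + 5*j + 4)/(j*(3*j - 5))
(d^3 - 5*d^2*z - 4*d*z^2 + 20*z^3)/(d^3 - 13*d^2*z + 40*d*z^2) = (-d^2 + 4*z^2)/(d*(-d + 8*z))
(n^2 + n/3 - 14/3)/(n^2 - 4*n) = (3*n^2 + n - 14)/(3*n*(n - 4))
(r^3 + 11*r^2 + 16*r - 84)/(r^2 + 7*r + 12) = (r^3 + 11*r^2 + 16*r - 84)/(r^2 + 7*r + 12)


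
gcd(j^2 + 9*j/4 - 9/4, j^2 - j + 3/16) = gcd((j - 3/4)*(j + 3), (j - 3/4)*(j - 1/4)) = j - 3/4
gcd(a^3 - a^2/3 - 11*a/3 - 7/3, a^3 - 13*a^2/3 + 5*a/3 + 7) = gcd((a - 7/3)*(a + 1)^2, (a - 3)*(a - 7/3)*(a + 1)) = a^2 - 4*a/3 - 7/3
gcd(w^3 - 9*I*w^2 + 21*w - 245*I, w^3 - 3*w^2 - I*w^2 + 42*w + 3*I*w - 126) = w - 7*I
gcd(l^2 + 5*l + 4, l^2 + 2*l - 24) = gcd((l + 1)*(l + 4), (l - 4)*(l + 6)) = 1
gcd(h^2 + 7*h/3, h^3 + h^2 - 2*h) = h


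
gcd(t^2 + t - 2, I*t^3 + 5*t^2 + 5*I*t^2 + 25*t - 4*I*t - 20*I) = 1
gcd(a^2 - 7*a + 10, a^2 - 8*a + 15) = a - 5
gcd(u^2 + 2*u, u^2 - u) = u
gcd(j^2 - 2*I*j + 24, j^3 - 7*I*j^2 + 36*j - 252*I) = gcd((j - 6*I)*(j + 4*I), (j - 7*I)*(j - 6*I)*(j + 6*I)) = j - 6*I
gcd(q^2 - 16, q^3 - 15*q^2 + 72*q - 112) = q - 4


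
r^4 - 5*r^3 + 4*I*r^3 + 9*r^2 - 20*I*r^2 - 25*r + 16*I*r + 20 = (r - 4)*(r - 1)*(r - I)*(r + 5*I)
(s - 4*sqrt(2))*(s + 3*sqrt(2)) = s^2 - sqrt(2)*s - 24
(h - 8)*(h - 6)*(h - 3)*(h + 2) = h^4 - 15*h^3 + 56*h^2 + 36*h - 288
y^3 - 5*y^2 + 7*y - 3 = (y - 3)*(y - 1)^2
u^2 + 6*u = u*(u + 6)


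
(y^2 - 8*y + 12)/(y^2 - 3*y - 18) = (y - 2)/(y + 3)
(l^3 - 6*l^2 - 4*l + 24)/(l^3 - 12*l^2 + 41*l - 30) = (l^2 - 4)/(l^2 - 6*l + 5)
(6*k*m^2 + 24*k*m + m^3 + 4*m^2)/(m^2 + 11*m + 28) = m*(6*k + m)/(m + 7)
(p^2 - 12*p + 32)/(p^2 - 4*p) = (p - 8)/p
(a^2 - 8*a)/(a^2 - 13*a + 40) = a/(a - 5)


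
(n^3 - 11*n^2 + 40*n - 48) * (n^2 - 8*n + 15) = n^5 - 19*n^4 + 143*n^3 - 533*n^2 + 984*n - 720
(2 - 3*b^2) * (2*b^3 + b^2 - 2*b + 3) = -6*b^5 - 3*b^4 + 10*b^3 - 7*b^2 - 4*b + 6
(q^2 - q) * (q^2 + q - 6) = q^4 - 7*q^2 + 6*q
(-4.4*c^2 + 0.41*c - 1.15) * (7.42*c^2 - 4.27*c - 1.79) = -32.648*c^4 + 21.8302*c^3 - 2.4077*c^2 + 4.1766*c + 2.0585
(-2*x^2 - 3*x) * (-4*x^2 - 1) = 8*x^4 + 12*x^3 + 2*x^2 + 3*x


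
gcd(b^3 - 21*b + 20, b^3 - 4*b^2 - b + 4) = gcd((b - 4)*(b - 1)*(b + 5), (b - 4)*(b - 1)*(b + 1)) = b^2 - 5*b + 4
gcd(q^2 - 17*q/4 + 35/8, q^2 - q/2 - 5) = q - 5/2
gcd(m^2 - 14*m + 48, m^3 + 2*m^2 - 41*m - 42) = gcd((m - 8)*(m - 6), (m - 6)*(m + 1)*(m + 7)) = m - 6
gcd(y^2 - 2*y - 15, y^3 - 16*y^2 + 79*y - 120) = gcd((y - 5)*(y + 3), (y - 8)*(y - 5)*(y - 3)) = y - 5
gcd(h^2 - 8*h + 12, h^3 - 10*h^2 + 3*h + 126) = h - 6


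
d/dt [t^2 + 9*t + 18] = 2*t + 9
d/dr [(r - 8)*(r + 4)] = 2*r - 4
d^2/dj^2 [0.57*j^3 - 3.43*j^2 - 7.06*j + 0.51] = 3.42*j - 6.86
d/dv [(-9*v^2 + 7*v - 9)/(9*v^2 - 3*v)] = (-4*v^2 + 18*v - 3)/(v^2*(9*v^2 - 6*v + 1))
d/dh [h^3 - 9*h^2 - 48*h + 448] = 3*h^2 - 18*h - 48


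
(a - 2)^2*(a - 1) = a^3 - 5*a^2 + 8*a - 4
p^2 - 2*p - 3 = (p - 3)*(p + 1)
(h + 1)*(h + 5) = h^2 + 6*h + 5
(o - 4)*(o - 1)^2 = o^3 - 6*o^2 + 9*o - 4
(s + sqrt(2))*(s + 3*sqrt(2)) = s^2 + 4*sqrt(2)*s + 6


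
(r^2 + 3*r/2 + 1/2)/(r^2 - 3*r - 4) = (r + 1/2)/(r - 4)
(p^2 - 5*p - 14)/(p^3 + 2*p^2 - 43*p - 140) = (p + 2)/(p^2 + 9*p + 20)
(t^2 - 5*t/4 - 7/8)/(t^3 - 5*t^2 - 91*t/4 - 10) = (4*t - 7)/(2*(2*t^2 - 11*t - 40))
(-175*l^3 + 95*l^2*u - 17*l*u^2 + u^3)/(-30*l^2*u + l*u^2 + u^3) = (35*l^2 - 12*l*u + u^2)/(u*(6*l + u))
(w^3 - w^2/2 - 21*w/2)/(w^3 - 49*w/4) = 2*(w + 3)/(2*w + 7)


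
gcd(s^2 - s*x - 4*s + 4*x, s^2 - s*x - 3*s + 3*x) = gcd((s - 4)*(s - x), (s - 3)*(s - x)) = -s + x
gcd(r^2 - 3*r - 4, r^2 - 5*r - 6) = r + 1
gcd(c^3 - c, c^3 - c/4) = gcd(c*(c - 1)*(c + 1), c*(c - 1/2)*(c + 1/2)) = c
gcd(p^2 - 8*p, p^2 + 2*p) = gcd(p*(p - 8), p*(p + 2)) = p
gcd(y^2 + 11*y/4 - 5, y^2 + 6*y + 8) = y + 4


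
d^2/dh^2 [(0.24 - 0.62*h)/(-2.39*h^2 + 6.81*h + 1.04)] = ((9.5916 - 8.8908*h)*(-2.39*h^2 + 6.81*h + 1.04) - (0.62*h - 0.24)*(4.78*h - 6.81)*(9.56*h - 13.62))/(-2.39*h^2 + 6.81*h + 1.04)^3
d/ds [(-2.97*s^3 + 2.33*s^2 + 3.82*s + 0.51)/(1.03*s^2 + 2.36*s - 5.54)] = (-3.0591*s^4 - 14.0184*s^3 + 50.9256*s^2 - 26.867*s - 22.3664)/(1.0609*s^4 + 4.8616*s^3 - 5.8428*s^2 - 26.1488*s + 30.6916)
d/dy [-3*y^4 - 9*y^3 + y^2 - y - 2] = -12*y^3 - 27*y^2 + 2*y - 1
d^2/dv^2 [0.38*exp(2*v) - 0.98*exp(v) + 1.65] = (1.52*exp(v) - 0.98)*exp(v)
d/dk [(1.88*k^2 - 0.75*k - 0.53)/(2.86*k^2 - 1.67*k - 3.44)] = (-0.994599999999999*k^2 - 9.9028*k + 1.6949)/(8.1796*k^4 - 9.5524*k^3 - 16.8879*k^2 + 11.4896*k + 11.8336)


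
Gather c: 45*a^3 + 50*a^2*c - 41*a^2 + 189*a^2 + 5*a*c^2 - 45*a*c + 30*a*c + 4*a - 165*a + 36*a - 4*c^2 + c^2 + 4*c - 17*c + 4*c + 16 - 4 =45*a^3 + 148*a^2 - 125*a + c^2*(5*a - 3) + c*(50*a^2 - 15*a - 9) + 12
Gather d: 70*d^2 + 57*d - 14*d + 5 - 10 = 70*d^2 + 43*d - 5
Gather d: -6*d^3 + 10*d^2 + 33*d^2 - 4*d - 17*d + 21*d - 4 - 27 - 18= -6*d^3 + 43*d^2 - 49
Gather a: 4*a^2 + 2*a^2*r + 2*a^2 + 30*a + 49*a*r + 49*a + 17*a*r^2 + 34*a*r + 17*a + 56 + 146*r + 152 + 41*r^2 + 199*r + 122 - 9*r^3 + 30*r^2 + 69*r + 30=a^2*(2*r + 6) + a*(17*r^2 + 83*r + 96) - 9*r^3 + 71*r^2 + 414*r + 360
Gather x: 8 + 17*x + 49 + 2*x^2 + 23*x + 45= 2*x^2 + 40*x + 102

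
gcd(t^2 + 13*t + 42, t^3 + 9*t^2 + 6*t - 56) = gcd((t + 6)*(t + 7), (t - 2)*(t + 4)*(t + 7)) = t + 7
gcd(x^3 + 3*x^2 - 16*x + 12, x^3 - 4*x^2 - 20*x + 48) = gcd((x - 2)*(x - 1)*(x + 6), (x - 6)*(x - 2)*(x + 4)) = x - 2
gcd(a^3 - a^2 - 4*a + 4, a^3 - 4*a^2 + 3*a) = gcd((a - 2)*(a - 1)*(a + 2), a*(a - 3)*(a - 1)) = a - 1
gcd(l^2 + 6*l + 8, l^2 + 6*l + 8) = l^2 + 6*l + 8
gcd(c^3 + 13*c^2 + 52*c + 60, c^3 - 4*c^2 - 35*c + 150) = c + 6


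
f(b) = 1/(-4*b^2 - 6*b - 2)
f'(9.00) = 0.00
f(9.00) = 0.00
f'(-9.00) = 0.00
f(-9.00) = 0.00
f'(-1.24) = -7.77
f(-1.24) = -1.41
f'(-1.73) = -0.61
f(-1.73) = -0.28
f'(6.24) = 0.00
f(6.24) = -0.01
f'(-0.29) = 10.35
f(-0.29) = -1.68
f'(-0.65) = 18.14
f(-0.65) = 4.76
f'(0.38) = 0.38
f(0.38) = -0.21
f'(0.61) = 0.21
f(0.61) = -0.14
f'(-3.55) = -0.02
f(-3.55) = -0.03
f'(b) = (8*b + 6)/(-4*b^2 - 6*b - 2)^2 = (4*b + 3)/(2*(2*b^2 + 3*b + 1)^2)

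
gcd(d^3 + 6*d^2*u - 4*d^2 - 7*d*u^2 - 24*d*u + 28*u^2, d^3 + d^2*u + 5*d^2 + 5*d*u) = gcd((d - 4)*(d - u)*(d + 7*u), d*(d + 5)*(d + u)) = 1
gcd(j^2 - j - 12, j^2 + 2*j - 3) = j + 3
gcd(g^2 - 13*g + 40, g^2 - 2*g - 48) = g - 8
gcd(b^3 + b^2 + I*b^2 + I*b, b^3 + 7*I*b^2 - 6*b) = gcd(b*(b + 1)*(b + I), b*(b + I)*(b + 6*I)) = b^2 + I*b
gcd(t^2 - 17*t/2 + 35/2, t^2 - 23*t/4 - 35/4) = 1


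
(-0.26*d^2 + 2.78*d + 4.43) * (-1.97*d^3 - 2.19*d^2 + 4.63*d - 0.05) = 0.5122*d^5 - 4.9072*d^4 - 16.0191*d^3 + 3.1827*d^2 + 20.3719*d - 0.2215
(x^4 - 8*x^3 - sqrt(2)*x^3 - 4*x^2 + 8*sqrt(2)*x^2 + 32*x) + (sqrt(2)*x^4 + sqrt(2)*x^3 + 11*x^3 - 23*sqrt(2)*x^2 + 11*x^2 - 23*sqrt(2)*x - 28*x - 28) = x^4 + sqrt(2)*x^4 + 3*x^3 - 15*sqrt(2)*x^2 + 7*x^2 - 23*sqrt(2)*x + 4*x - 28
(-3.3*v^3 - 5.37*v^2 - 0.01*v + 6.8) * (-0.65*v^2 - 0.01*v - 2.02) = 2.145*v^5 + 3.5235*v^4 + 6.7262*v^3 + 6.4275*v^2 - 0.0478*v - 13.736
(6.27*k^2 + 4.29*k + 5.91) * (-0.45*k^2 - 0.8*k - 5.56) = -2.8215*k^4 - 6.9465*k^3 - 40.9527*k^2 - 28.5804*k - 32.8596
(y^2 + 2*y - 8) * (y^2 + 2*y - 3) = y^4 + 4*y^3 - 7*y^2 - 22*y + 24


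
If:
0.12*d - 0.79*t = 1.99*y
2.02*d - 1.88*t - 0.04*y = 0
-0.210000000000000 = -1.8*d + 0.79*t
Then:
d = 0.22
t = 0.24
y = -0.08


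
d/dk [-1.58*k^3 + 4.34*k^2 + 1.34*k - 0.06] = -4.74*k^2 + 8.68*k + 1.34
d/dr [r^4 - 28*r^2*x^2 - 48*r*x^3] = 4*r^3 - 56*r*x^2 - 48*x^3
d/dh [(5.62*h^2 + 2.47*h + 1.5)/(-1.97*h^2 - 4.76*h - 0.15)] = (-21.8853*h^2 + 4.224*h + 6.7695)/(3.8809*h^4 + 18.7544*h^3 + 23.2486*h^2 + 1.428*h + 0.0225)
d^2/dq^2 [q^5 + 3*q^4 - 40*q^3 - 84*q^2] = 20*q^3 + 36*q^2 - 240*q - 168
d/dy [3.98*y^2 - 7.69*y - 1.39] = 7.96*y - 7.69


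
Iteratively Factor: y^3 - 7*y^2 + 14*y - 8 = (y - 4)*(y^2 - 3*y + 2) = (y - 4)*(y - 1)*(y - 2)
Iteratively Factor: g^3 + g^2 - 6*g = (g)*(g^2 + g - 6) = g*(g + 3)*(g - 2)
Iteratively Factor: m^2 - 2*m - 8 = (m + 2)*(m - 4)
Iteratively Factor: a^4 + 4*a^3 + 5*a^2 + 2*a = (a + 1)*(a^3 + 3*a^2 + 2*a) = (a + 1)^2*(a^2 + 2*a) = a*(a + 1)^2*(a + 2)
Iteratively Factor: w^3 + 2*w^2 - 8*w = (w + 4)*(w^2 - 2*w) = w*(w + 4)*(w - 2)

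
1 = 1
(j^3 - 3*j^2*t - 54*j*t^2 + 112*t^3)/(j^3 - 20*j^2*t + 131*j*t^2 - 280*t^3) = (j^2 + 5*j*t - 14*t^2)/(j^2 - 12*j*t + 35*t^2)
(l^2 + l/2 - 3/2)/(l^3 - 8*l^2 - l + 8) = (l + 3/2)/(l^2 - 7*l - 8)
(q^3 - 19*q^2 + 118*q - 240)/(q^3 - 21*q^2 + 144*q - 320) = (q - 6)/(q - 8)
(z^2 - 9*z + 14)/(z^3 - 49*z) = (z - 2)/(z*(z + 7))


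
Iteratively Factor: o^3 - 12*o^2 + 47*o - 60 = (o - 4)*(o^2 - 8*o + 15) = (o - 5)*(o - 4)*(o - 3)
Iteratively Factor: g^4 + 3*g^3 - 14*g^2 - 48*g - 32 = (g - 4)*(g^3 + 7*g^2 + 14*g + 8) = (g - 4)*(g + 4)*(g^2 + 3*g + 2) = (g - 4)*(g + 1)*(g + 4)*(g + 2)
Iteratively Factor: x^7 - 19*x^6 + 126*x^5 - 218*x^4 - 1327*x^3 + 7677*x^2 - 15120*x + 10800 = (x - 3)*(x^6 - 16*x^5 + 78*x^4 + 16*x^3 - 1279*x^2 + 3840*x - 3600) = (x - 3)*(x + 4)*(x^5 - 20*x^4 + 158*x^3 - 616*x^2 + 1185*x - 900) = (x - 3)^2*(x + 4)*(x^4 - 17*x^3 + 107*x^2 - 295*x + 300) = (x - 5)*(x - 3)^2*(x + 4)*(x^3 - 12*x^2 + 47*x - 60) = (x - 5)*(x - 4)*(x - 3)^2*(x + 4)*(x^2 - 8*x + 15) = (x - 5)^2*(x - 4)*(x - 3)^2*(x + 4)*(x - 3)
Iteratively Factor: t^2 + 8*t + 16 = (t + 4)*(t + 4)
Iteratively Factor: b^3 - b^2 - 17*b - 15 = (b + 3)*(b^2 - 4*b - 5) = (b - 5)*(b + 3)*(b + 1)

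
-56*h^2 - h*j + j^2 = (-8*h + j)*(7*h + j)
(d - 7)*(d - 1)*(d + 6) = d^3 - 2*d^2 - 41*d + 42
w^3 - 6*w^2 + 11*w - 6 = (w - 3)*(w - 2)*(w - 1)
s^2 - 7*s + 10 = (s - 5)*(s - 2)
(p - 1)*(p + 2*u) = p^2 + 2*p*u - p - 2*u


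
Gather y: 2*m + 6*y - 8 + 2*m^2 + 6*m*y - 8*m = 2*m^2 - 6*m + y*(6*m + 6) - 8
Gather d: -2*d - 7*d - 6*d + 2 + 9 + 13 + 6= 30 - 15*d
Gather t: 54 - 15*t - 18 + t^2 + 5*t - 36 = t^2 - 10*t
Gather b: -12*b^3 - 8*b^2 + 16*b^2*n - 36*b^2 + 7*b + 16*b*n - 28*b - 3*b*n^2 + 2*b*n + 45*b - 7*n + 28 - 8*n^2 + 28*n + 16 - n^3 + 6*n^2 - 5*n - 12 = -12*b^3 + b^2*(16*n - 44) + b*(-3*n^2 + 18*n + 24) - n^3 - 2*n^2 + 16*n + 32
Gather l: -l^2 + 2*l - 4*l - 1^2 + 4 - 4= -l^2 - 2*l - 1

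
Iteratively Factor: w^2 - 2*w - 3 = (w - 3)*(w + 1)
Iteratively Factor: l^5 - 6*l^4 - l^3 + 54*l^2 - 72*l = (l - 2)*(l^4 - 4*l^3 - 9*l^2 + 36*l) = (l - 3)*(l - 2)*(l^3 - l^2 - 12*l) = (l - 4)*(l - 3)*(l - 2)*(l^2 + 3*l) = l*(l - 4)*(l - 3)*(l - 2)*(l + 3)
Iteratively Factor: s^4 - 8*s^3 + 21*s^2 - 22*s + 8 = (s - 1)*(s^3 - 7*s^2 + 14*s - 8) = (s - 4)*(s - 1)*(s^2 - 3*s + 2) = (s - 4)*(s - 2)*(s - 1)*(s - 1)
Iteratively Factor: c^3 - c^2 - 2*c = (c)*(c^2 - c - 2) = c*(c - 2)*(c + 1)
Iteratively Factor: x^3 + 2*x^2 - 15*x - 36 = (x + 3)*(x^2 - x - 12) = (x - 4)*(x + 3)*(x + 3)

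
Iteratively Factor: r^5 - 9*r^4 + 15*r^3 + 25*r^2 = (r - 5)*(r^4 - 4*r^3 - 5*r^2) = (r - 5)^2*(r^3 + r^2) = r*(r - 5)^2*(r^2 + r) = r^2*(r - 5)^2*(r + 1)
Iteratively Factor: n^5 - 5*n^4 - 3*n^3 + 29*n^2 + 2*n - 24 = (n - 4)*(n^4 - n^3 - 7*n^2 + n + 6) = (n - 4)*(n + 2)*(n^3 - 3*n^2 - n + 3) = (n - 4)*(n - 3)*(n + 2)*(n^2 - 1) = (n - 4)*(n - 3)*(n + 1)*(n + 2)*(n - 1)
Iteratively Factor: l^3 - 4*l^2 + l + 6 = (l - 2)*(l^2 - 2*l - 3) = (l - 3)*(l - 2)*(l + 1)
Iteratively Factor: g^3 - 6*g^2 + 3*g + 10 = (g - 5)*(g^2 - g - 2) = (g - 5)*(g - 2)*(g + 1)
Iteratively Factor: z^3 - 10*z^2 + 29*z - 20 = (z - 4)*(z^2 - 6*z + 5) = (z - 4)*(z - 1)*(z - 5)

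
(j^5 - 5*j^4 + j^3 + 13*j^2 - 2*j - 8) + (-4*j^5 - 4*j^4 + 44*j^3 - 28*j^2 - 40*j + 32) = -3*j^5 - 9*j^4 + 45*j^3 - 15*j^2 - 42*j + 24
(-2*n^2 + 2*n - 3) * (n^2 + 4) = -2*n^4 + 2*n^3 - 11*n^2 + 8*n - 12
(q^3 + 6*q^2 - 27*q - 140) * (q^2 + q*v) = q^5 + q^4*v + 6*q^4 + 6*q^3*v - 27*q^3 - 27*q^2*v - 140*q^2 - 140*q*v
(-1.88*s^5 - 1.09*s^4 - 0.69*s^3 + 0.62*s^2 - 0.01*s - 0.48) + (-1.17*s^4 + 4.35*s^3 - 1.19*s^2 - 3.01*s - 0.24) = -1.88*s^5 - 2.26*s^4 + 3.66*s^3 - 0.57*s^2 - 3.02*s - 0.72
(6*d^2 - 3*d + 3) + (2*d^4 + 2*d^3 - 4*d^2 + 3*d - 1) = 2*d^4 + 2*d^3 + 2*d^2 + 2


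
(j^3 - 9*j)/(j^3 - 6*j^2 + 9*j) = (j + 3)/(j - 3)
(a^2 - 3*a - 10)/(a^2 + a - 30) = (a + 2)/(a + 6)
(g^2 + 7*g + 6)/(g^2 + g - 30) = (g + 1)/(g - 5)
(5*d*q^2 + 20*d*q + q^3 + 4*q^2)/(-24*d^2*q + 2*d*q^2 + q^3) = (5*d*q + 20*d + q^2 + 4*q)/(-24*d^2 + 2*d*q + q^2)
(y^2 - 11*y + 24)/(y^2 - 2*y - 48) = (y - 3)/(y + 6)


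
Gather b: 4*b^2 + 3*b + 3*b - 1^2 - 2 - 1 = 4*b^2 + 6*b - 4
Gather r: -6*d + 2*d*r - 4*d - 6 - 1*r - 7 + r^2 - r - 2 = -10*d + r^2 + r*(2*d - 2) - 15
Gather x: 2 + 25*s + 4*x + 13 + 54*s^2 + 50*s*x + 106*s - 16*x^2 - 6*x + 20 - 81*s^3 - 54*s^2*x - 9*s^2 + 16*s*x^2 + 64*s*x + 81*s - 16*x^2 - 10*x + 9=-81*s^3 + 45*s^2 + 212*s + x^2*(16*s - 32) + x*(-54*s^2 + 114*s - 12) + 44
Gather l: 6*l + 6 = 6*l + 6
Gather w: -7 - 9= -16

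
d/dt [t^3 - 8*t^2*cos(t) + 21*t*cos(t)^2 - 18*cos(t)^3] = 8*t^2*sin(t) + 3*t^2 - 21*t*sin(2*t) - 16*t*cos(t) + 54*sin(t)*cos(t)^2 + 21*cos(t)^2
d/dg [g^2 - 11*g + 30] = 2*g - 11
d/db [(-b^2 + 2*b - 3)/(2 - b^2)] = 2*(b^2 - 5*b + 2)/(b^4 - 4*b^2 + 4)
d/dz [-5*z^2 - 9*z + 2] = -10*z - 9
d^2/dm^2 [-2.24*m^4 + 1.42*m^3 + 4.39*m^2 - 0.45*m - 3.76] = -26.88*m^2 + 8.52*m + 8.78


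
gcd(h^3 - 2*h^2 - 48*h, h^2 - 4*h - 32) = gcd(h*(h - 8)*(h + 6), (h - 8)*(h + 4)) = h - 8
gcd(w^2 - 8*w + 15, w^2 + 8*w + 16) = 1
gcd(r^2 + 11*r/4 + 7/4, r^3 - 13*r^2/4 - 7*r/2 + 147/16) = r + 7/4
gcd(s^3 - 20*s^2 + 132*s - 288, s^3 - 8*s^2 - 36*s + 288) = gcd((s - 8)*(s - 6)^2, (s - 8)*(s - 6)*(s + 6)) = s^2 - 14*s + 48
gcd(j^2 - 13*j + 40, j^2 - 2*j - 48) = j - 8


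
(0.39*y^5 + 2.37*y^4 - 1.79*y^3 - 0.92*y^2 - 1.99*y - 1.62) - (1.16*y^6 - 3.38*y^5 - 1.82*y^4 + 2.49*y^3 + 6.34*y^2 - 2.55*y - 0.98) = -1.16*y^6 + 3.77*y^5 + 4.19*y^4 - 4.28*y^3 - 7.26*y^2 + 0.56*y - 0.64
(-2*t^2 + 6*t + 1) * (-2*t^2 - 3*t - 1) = 4*t^4 - 6*t^3 - 18*t^2 - 9*t - 1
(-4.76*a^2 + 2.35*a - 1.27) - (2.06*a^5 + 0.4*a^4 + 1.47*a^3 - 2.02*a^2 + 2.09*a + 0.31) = -2.06*a^5 - 0.4*a^4 - 1.47*a^3 - 2.74*a^2 + 0.26*a - 1.58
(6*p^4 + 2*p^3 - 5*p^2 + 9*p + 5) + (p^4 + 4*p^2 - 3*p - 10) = 7*p^4 + 2*p^3 - p^2 + 6*p - 5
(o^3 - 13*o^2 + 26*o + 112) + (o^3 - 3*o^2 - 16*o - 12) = 2*o^3 - 16*o^2 + 10*o + 100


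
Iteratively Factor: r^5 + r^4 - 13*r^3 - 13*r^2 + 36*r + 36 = (r + 3)*(r^4 - 2*r^3 - 7*r^2 + 8*r + 12) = (r - 3)*(r + 3)*(r^3 + r^2 - 4*r - 4) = (r - 3)*(r + 1)*(r + 3)*(r^2 - 4) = (r - 3)*(r + 1)*(r + 2)*(r + 3)*(r - 2)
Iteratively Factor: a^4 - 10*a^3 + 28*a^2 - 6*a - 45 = (a - 3)*(a^3 - 7*a^2 + 7*a + 15) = (a - 3)^2*(a^2 - 4*a - 5) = (a - 5)*(a - 3)^2*(a + 1)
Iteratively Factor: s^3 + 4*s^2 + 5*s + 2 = (s + 1)*(s^2 + 3*s + 2) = (s + 1)*(s + 2)*(s + 1)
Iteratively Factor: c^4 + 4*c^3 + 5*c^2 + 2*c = (c)*(c^3 + 4*c^2 + 5*c + 2) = c*(c + 1)*(c^2 + 3*c + 2) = c*(c + 1)*(c + 2)*(c + 1)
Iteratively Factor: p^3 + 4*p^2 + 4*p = (p + 2)*(p^2 + 2*p) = p*(p + 2)*(p + 2)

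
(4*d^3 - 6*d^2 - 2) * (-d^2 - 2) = -4*d^5 + 6*d^4 - 8*d^3 + 14*d^2 + 4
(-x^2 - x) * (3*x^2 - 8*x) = -3*x^4 + 5*x^3 + 8*x^2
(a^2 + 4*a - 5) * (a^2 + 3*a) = a^4 + 7*a^3 + 7*a^2 - 15*a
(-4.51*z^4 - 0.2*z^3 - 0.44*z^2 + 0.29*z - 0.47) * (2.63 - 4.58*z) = 20.6558*z^5 - 10.9453*z^4 + 1.4892*z^3 - 2.4854*z^2 + 2.9153*z - 1.2361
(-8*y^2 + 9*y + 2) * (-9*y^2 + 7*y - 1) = 72*y^4 - 137*y^3 + 53*y^2 + 5*y - 2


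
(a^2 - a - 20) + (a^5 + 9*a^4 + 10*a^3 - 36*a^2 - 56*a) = a^5 + 9*a^4 + 10*a^3 - 35*a^2 - 57*a - 20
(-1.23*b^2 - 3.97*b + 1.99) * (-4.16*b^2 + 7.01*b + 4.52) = 5.1168*b^4 + 7.8929*b^3 - 41.6677*b^2 - 3.9945*b + 8.9948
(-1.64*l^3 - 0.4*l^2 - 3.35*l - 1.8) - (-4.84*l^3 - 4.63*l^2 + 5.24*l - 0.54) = 3.2*l^3 + 4.23*l^2 - 8.59*l - 1.26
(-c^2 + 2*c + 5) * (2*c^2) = -2*c^4 + 4*c^3 + 10*c^2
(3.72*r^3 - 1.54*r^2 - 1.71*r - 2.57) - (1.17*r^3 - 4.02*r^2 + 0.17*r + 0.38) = 2.55*r^3 + 2.48*r^2 - 1.88*r - 2.95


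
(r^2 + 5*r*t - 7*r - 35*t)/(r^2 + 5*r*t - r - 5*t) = (r - 7)/(r - 1)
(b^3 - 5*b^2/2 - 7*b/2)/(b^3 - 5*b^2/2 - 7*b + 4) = b*(2*b^2 - 5*b - 7)/(2*b^3 - 5*b^2 - 14*b + 8)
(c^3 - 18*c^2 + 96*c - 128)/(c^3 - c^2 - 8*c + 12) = (c^2 - 16*c + 64)/(c^2 + c - 6)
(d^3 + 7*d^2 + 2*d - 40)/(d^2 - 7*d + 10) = (d^2 + 9*d + 20)/(d - 5)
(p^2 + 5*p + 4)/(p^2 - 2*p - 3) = (p + 4)/(p - 3)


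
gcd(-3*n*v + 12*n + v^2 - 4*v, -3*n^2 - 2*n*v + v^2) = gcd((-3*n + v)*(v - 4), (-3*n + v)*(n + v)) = -3*n + v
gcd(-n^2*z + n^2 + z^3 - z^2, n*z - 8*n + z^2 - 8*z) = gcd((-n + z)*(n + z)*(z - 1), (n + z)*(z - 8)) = n + z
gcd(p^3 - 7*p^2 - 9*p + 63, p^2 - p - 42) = p - 7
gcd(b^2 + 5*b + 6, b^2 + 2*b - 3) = b + 3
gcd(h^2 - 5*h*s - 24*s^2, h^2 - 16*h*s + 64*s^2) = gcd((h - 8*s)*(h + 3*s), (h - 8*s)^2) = -h + 8*s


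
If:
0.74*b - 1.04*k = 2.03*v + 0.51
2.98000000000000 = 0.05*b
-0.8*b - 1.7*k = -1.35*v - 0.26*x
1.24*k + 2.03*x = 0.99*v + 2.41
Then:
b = 59.60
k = -5.99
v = 24.54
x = 16.81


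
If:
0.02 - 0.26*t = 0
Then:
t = 0.08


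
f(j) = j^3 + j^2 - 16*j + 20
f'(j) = 3*j^2 + 2*j - 16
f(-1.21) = 39.05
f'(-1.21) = -14.03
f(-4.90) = 4.76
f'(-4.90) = 46.23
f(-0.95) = 35.25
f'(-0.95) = -15.19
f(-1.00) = 36.00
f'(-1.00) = -15.00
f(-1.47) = 42.50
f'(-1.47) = -12.46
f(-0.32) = 25.19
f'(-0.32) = -16.33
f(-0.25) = 24.05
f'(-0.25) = -16.31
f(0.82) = 8.10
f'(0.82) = -12.34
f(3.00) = 8.00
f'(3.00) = 17.00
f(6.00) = 176.00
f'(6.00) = 104.00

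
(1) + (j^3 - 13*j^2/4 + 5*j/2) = j^3 - 13*j^2/4 + 5*j/2 + 1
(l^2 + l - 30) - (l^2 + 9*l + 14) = -8*l - 44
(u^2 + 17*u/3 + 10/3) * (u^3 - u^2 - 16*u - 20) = u^5 + 14*u^4/3 - 55*u^3/3 - 114*u^2 - 500*u/3 - 200/3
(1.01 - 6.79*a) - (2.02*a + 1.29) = -8.81*a - 0.28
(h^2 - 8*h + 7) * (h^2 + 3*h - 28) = h^4 - 5*h^3 - 45*h^2 + 245*h - 196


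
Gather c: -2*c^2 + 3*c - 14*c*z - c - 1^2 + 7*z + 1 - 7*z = -2*c^2 + c*(2 - 14*z)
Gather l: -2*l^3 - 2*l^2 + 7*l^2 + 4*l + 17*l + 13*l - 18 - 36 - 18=-2*l^3 + 5*l^2 + 34*l - 72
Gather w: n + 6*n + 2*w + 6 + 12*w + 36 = 7*n + 14*w + 42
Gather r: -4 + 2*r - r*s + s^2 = r*(2 - s) + s^2 - 4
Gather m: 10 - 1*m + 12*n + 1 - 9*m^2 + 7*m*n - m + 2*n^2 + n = -9*m^2 + m*(7*n - 2) + 2*n^2 + 13*n + 11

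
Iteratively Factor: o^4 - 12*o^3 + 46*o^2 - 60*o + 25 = (o - 5)*(o^3 - 7*o^2 + 11*o - 5) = (o - 5)^2*(o^2 - 2*o + 1) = (o - 5)^2*(o - 1)*(o - 1)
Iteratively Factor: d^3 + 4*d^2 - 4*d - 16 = (d + 4)*(d^2 - 4) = (d + 2)*(d + 4)*(d - 2)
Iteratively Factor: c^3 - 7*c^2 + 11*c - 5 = (c - 1)*(c^2 - 6*c + 5) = (c - 1)^2*(c - 5)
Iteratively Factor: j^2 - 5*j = (j)*(j - 5)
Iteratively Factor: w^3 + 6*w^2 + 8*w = (w)*(w^2 + 6*w + 8) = w*(w + 2)*(w + 4)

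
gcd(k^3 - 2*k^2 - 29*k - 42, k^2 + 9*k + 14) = k + 2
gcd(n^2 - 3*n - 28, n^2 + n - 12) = n + 4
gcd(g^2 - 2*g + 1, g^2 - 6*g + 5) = g - 1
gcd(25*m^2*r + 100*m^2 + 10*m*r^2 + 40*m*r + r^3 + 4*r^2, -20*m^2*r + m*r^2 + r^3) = 5*m + r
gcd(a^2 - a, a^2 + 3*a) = a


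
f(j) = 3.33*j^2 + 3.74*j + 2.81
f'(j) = 6.66*j + 3.74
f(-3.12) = 23.56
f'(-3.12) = -17.04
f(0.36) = 4.59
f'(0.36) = 6.14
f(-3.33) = 27.28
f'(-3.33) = -18.44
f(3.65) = 60.82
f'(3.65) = 28.05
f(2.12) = 25.71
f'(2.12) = 17.86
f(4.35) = 82.09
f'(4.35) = 32.71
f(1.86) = 21.29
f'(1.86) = 16.13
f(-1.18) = 3.03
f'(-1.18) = -4.12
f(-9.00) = 238.88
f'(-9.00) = -56.20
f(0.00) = 2.81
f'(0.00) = 3.74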